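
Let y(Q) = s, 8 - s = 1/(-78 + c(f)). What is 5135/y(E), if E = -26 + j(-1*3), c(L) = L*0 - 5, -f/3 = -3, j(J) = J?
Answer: 85241/133 ≈ 640.91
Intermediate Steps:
f = 9 (f = -3*(-3) = 9)
c(L) = -5 (c(L) = 0 - 5 = -5)
E = -29 (E = -26 - 1*3 = -26 - 3 = -29)
s = 665/83 (s = 8 - 1/(-78 - 5) = 8 - 1/(-83) = 8 - 1*(-1/83) = 8 + 1/83 = 665/83 ≈ 8.0121)
y(Q) = 665/83
5135/y(E) = 5135/(665/83) = 5135*(83/665) = 85241/133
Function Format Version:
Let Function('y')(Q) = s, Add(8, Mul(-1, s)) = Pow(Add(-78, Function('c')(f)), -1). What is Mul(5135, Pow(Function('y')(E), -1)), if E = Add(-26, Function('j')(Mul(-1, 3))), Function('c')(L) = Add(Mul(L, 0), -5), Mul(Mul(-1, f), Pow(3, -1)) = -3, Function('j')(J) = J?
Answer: Rational(85241, 133) ≈ 640.91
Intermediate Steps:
f = 9 (f = Mul(-3, -3) = 9)
Function('c')(L) = -5 (Function('c')(L) = Add(0, -5) = -5)
E = -29 (E = Add(-26, Mul(-1, 3)) = Add(-26, -3) = -29)
s = Rational(665, 83) (s = Add(8, Mul(-1, Pow(Add(-78, -5), -1))) = Add(8, Mul(-1, Pow(-83, -1))) = Add(8, Mul(-1, Rational(-1, 83))) = Add(8, Rational(1, 83)) = Rational(665, 83) ≈ 8.0121)
Function('y')(Q) = Rational(665, 83)
Mul(5135, Pow(Function('y')(E), -1)) = Mul(5135, Pow(Rational(665, 83), -1)) = Mul(5135, Rational(83, 665)) = Rational(85241, 133)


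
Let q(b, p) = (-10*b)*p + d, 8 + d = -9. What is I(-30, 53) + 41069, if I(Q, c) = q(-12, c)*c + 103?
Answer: 377351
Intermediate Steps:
d = -17 (d = -8 - 9 = -17)
q(b, p) = -17 - 10*b*p (q(b, p) = (-10*b)*p - 17 = -10*b*p - 17 = -17 - 10*b*p)
I(Q, c) = 103 + c*(-17 + 120*c) (I(Q, c) = (-17 - 10*(-12)*c)*c + 103 = (-17 + 120*c)*c + 103 = c*(-17 + 120*c) + 103 = 103 + c*(-17 + 120*c))
I(-30, 53) + 41069 = (103 + 53*(-17 + 120*53)) + 41069 = (103 + 53*(-17 + 6360)) + 41069 = (103 + 53*6343) + 41069 = (103 + 336179) + 41069 = 336282 + 41069 = 377351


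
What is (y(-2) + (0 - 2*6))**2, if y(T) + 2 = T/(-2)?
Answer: 169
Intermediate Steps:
y(T) = -2 - T/2 (y(T) = -2 + T/(-2) = -2 + T*(-1/2) = -2 - T/2)
(y(-2) + (0 - 2*6))**2 = ((-2 - 1/2*(-2)) + (0 - 2*6))**2 = ((-2 + 1) + (0 - 12))**2 = (-1 - 12)**2 = (-13)**2 = 169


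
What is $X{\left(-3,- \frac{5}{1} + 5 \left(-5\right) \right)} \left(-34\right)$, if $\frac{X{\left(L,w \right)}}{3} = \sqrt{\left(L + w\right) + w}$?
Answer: $- 306 i \sqrt{7} \approx - 809.6 i$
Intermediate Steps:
$X{\left(L,w \right)} = 3 \sqrt{L + 2 w}$ ($X{\left(L,w \right)} = 3 \sqrt{\left(L + w\right) + w} = 3 \sqrt{L + 2 w}$)
$X{\left(-3,- \frac{5}{1} + 5 \left(-5\right) \right)} \left(-34\right) = 3 \sqrt{-3 + 2 \left(- \frac{5}{1} + 5 \left(-5\right)\right)} \left(-34\right) = 3 \sqrt{-3 + 2 \left(\left(-5\right) 1 - 25\right)} \left(-34\right) = 3 \sqrt{-3 + 2 \left(-5 - 25\right)} \left(-34\right) = 3 \sqrt{-3 + 2 \left(-30\right)} \left(-34\right) = 3 \sqrt{-3 - 60} \left(-34\right) = 3 \sqrt{-63} \left(-34\right) = 3 \cdot 3 i \sqrt{7} \left(-34\right) = 9 i \sqrt{7} \left(-34\right) = - 306 i \sqrt{7}$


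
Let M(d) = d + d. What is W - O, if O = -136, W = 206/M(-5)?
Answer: 577/5 ≈ 115.40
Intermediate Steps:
M(d) = 2*d
W = -103/5 (W = 206/((2*(-5))) = 206/(-10) = 206*(-⅒) = -103/5 ≈ -20.600)
W - O = -103/5 - 1*(-136) = -103/5 + 136 = 577/5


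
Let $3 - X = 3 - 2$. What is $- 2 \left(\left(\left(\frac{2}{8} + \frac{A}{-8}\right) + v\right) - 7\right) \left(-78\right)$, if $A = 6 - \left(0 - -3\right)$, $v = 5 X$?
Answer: $\frac{897}{2} \approx 448.5$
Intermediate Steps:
$X = 2$ ($X = 3 - \left(3 - 2\right) = 3 - 1 = 2$)
$v = 10$ ($v = 5 \cdot 2 = 10$)
$A = 3$ ($A = 6 - \left(0 + 3\right) = 6 - 3 = 3$)
$- 2 \left(\left(\left(\frac{2}{8} + \frac{A}{-8}\right) + v\right) - 7\right) \left(-78\right) = - 2 \left(\left(\left(\frac{2}{8} + \frac{3}{-8}\right) + 10\right) - 7\right) \left(-78\right) = - 2 \left(\left(\left(2 \cdot \frac{1}{8} + 3 \left(- \frac{1}{8}\right)\right) + 10\right) - 7\right) \left(-78\right) = - 2 \left(\left(\left(\frac{1}{4} - \frac{3}{8}\right) + 10\right) - 7\right) \left(-78\right) = - 2 \left(\left(- \frac{1}{8} + 10\right) - 7\right) \left(-78\right) = - 2 \left(\frac{79}{8} - 7\right) \left(-78\right) = \left(-2\right) \frac{23}{8} \left(-78\right) = \left(- \frac{23}{4}\right) \left(-78\right) = \frac{897}{2}$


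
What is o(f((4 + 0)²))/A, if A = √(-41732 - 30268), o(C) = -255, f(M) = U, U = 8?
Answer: 17*I*√5/40 ≈ 0.95033*I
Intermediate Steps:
f(M) = 8
A = 120*I*√5 (A = √(-72000) = 120*I*√5 ≈ 268.33*I)
o(f((4 + 0)²))/A = -255*(-I*√5/600) = -(-17)*I*√5/40 = 17*I*√5/40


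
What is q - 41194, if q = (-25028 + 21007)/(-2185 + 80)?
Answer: -86709349/2105 ≈ -41192.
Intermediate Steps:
q = 4021/2105 (q = -4021/(-2105) = -4021*(-1/2105) = 4021/2105 ≈ 1.9102)
q - 41194 = 4021/2105 - 41194 = -86709349/2105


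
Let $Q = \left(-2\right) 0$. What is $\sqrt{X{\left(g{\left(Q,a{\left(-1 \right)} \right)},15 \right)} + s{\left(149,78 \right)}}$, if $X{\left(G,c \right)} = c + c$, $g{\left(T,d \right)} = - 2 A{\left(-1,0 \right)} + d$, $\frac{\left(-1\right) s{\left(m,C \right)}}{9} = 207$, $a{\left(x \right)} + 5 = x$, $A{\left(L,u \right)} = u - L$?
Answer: $i \sqrt{1833} \approx 42.814 i$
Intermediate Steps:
$Q = 0$
$a{\left(x \right)} = -5 + x$
$s{\left(m,C \right)} = -1863$ ($s{\left(m,C \right)} = \left(-9\right) 207 = -1863$)
$g{\left(T,d \right)} = -2 + d$ ($g{\left(T,d \right)} = - 2 \left(0 - -1\right) + d = - 2 \left(0 + 1\right) + d = \left(-2\right) 1 + d = -2 + d$)
$X{\left(G,c \right)} = 2 c$
$\sqrt{X{\left(g{\left(Q,a{\left(-1 \right)} \right)},15 \right)} + s{\left(149,78 \right)}} = \sqrt{2 \cdot 15 - 1863} = \sqrt{30 - 1863} = \sqrt{-1833} = i \sqrt{1833}$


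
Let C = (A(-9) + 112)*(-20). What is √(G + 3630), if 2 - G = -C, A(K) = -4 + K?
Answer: 2*√413 ≈ 40.645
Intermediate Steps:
C = -1980 (C = ((-4 - 9) + 112)*(-20) = (-13 + 112)*(-20) = 99*(-20) = -1980)
G = -1978 (G = 2 - (-1)*(-1980) = 2 - 1*1980 = 2 - 1980 = -1978)
√(G + 3630) = √(-1978 + 3630) = √1652 = 2*√413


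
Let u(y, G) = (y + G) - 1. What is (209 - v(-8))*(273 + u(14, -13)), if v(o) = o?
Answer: 59241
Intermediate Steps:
u(y, G) = -1 + G + y (u(y, G) = (G + y) - 1 = -1 + G + y)
(209 - v(-8))*(273 + u(14, -13)) = (209 - 1*(-8))*(273 + (-1 - 13 + 14)) = (209 + 8)*(273 + 0) = 217*273 = 59241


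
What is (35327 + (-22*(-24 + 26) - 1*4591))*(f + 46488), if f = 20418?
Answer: 2053478952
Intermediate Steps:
(35327 + (-22*(-24 + 26) - 1*4591))*(f + 46488) = (35327 + (-22*(-24 + 26) - 1*4591))*(20418 + 46488) = (35327 + (-22*2 - 4591))*66906 = (35327 + (-44 - 4591))*66906 = (35327 - 4635)*66906 = 30692*66906 = 2053478952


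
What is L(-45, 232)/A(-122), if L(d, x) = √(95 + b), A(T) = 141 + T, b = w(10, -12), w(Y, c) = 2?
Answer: √97/19 ≈ 0.51836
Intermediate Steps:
b = 2
L(d, x) = √97 (L(d, x) = √(95 + 2) = √97)
L(-45, 232)/A(-122) = √97/(141 - 122) = √97/19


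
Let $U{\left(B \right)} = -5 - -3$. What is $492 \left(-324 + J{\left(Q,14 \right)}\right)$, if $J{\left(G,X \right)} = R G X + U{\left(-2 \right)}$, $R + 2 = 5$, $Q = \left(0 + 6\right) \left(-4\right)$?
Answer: $-656328$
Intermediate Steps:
$Q = -24$ ($Q = 6 \left(-4\right) = -24$)
$U{\left(B \right)} = -2$ ($U{\left(B \right)} = -5 + 3 = -2$)
$R = 3$ ($R = -2 + 5 = 3$)
$J{\left(G,X \right)} = -2 + 3 G X$ ($J{\left(G,X \right)} = 3 G X - 2 = -2 + 3 G X$)
$492 \left(-324 + J{\left(Q,14 \right)}\right) = 492 \left(-324 + \left(-2 + 3 \left(-24\right) 14\right)\right) = 492 \left(-324 - 1010\right) = 492 \left(-1334\right) = -656328$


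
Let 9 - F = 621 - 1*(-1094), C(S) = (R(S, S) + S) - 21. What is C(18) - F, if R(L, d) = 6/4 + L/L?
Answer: 3411/2 ≈ 1705.5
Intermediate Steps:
R(L, d) = 5/2 (R(L, d) = 6*(1/4) + 1 = 3/2 + 1 = 5/2)
C(S) = -37/2 + S (C(S) = (5/2 + S) - 21 = -37/2 + S)
F = -1706 (F = 9 - (621 - 1*(-1094)) = 9 - (621 + 1094) = 9 - 1*1715 = 9 - 1715 = -1706)
C(18) - F = (-37/2 + 18) - 1*(-1706) = -1/2 + 1706 = 3411/2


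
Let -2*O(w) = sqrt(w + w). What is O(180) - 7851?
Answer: -7851 - 3*sqrt(10) ≈ -7860.5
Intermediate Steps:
O(w) = -sqrt(2)*sqrt(w)/2 (O(w) = -sqrt(w + w)/2 = -sqrt(2)*sqrt(w)/2)
O(180) - 7851 = -sqrt(2)*sqrt(180)/2 - 7851 = -sqrt(2)*6*sqrt(5)/2 - 7851 = -3*sqrt(10) - 7851 = -7851 - 3*sqrt(10)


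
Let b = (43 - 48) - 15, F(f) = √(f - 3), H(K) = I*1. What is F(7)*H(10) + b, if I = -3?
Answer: -26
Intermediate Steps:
H(K) = -3 (H(K) = -3*1 = -3)
F(f) = √(-3 + f)
b = -20 (b = -5 - 15 = -20)
F(7)*H(10) + b = √(-3 + 7)*(-3) - 20 = √4*(-3) - 20 = 2*(-3) - 20 = -6 - 20 = -26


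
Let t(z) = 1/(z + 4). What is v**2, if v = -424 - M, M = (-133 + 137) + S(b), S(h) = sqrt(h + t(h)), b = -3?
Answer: (428 + I*sqrt(2))**2 ≈ 1.8318e+5 + 1211.0*I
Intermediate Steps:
t(z) = 1/(4 + z)
S(h) = sqrt(h + 1/(4 + h))
M = 4 + I*sqrt(2) (M = (-133 + 137) + sqrt((1 - 3*(4 - 3))/(4 - 3)) = 4 + sqrt((1 - 3*1)/1) = 4 + sqrt(1*(1 - 3)) = 4 + sqrt(1*(-2)) = 4 + sqrt(-2) = 4 + I*sqrt(2) ≈ 4.0 + 1.4142*I)
v = -428 - I*sqrt(2) (v = -424 - (4 + I*sqrt(2)) = -424 + (-4 - I*sqrt(2)) = -428 - I*sqrt(2) ≈ -428.0 - 1.4142*I)
v**2 = (-428 - I*sqrt(2))**2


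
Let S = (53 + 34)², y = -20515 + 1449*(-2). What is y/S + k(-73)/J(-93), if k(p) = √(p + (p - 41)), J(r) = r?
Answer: -23413/7569 - I*√187/93 ≈ -3.0933 - 0.14704*I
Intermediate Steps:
y = -23413 (y = -20515 - 2898 = -23413)
S = 7569 (S = 87² = 7569)
k(p) = √(-41 + 2*p) (k(p) = √(p + (-41 + p)) = √(-41 + 2*p))
y/S + k(-73)/J(-93) = -23413/7569 + √(-41 + 2*(-73))/(-93) = -23413*1/7569 + √(-41 - 146)*(-1/93) = -23413/7569 + √(-187)*(-1/93) = -23413/7569 + (I*√187)*(-1/93) = -23413/7569 - I*√187/93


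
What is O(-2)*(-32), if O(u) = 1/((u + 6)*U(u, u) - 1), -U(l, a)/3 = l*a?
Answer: 32/49 ≈ 0.65306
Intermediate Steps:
U(l, a) = -3*a*l (U(l, a) = -3*l*a = -3*a*l)
O(u) = 1/(-1 - 3*u**2*(6 + u)) (O(u) = 1/((u + 6)*(-3*u*u) - 1) = 1/((6 + u)*(-3*u**2) - 1) = 1/(-3*u**2*(6 + u) - 1) = 1/(-1 - 3*u**2*(6 + u)))
O(-2)*(-32) = -32/(-1 - 18*(-2)**2 - 3*(-2)**3) = -32/(-1 - 18*4 - 3*(-8)) = -32/(-1 - 72 + 24) = -32/(-49) = -1/49*(-32) = 32/49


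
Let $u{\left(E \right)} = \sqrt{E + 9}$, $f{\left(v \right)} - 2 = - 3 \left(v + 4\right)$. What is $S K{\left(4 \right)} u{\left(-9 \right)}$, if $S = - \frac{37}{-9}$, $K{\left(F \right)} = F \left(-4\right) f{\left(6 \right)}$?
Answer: $0$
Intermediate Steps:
$f{\left(v \right)} = -10 - 3 v$ ($f{\left(v \right)} = 2 - 3 \left(v + 4\right) = 2 - 3 \left(4 + v\right) = 2 - \left(12 + 3 v\right) = -10 - 3 v$)
$K{\left(F \right)} = 112 F$ ($K{\left(F \right)} = F \left(-4\right) \left(-10 - 18\right) = - 4 F \left(-10 - 18\right) = - 4 F \left(-28\right) = 112 F$)
$S = \frac{37}{9}$ ($S = \left(-37\right) \left(- \frac{1}{9}\right) = \frac{37}{9} \approx 4.1111$)
$u{\left(E \right)} = \sqrt{9 + E}$
$S K{\left(4 \right)} u{\left(-9 \right)} = \frac{37 \cdot 112 \cdot 4}{9} \sqrt{9 - 9} = \frac{37}{9} \cdot 448 \sqrt{0} = \frac{16576}{9} \cdot 0 = 0$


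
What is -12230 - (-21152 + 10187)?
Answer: -1265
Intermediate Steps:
-12230 - (-21152 + 10187) = -12230 - 1*(-10965) = -12230 + 10965 = -1265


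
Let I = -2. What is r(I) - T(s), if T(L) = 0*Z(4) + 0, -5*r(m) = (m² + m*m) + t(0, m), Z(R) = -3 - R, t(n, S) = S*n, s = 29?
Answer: -8/5 ≈ -1.6000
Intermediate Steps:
r(m) = -2*m²/5 (r(m) = -((m² + m*m) + m*0)/5 = -((m² + m²) + 0)/5 = -(2*m² + 0)/5 = -2*m²/5)
T(L) = 0 (T(L) = 0*(-3 - 1*4) + 0 = 0*(-3 - 4) + 0 = 0*(-7) + 0 = 0 + 0 = 0)
r(I) - T(s) = -⅖*(-2)² - 1*0 = -⅖*4 + 0 = -8/5 + 0 = -8/5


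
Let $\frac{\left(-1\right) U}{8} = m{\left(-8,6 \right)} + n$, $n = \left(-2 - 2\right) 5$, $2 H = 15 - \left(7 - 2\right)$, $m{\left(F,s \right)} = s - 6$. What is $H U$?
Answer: $800$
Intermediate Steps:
$m{\left(F,s \right)} = -6 + s$ ($m{\left(F,s \right)} = s - 6 = -6 + s$)
$H = 5$ ($H = \frac{15 - \left(7 - 2\right)}{2} = \frac{15 - 5}{2} = \frac{1}{2} \cdot 10 = 5$)
$n = -20$ ($n = \left(-4\right) 5 = -20$)
$U = 160$ ($U = - 8 \left(\left(-6 + 6\right) - 20\right) = - 8 \left(0 - 20\right) = \left(-8\right) \left(-20\right) = 160$)
$H U = 5 \cdot 160 = 800$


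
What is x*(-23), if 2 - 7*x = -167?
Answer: -3887/7 ≈ -555.29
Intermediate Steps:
x = 169/7 (x = 2/7 - ⅐*(-167) = 2/7 + 167/7 = 169/7 ≈ 24.143)
x*(-23) = (169/7)*(-23) = -3887/7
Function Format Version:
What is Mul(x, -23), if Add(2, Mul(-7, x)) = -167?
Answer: Rational(-3887, 7) ≈ -555.29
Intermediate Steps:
x = Rational(169, 7) (x = Add(Rational(2, 7), Mul(Rational(-1, 7), -167)) = Add(Rational(2, 7), Rational(167, 7)) = Rational(169, 7) ≈ 24.143)
Mul(x, -23) = Mul(Rational(169, 7), -23) = Rational(-3887, 7)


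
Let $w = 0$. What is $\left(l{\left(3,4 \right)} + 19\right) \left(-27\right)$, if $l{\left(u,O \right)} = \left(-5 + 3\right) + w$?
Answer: $-459$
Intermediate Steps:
$l{\left(u,O \right)} = -2$ ($l{\left(u,O \right)} = \left(-5 + 3\right) + 0 = -2 + 0 = -2$)
$\left(l{\left(3,4 \right)} + 19\right) \left(-27\right) = \left(-2 + 19\right) \left(-27\right) = 17 \left(-27\right) = -459$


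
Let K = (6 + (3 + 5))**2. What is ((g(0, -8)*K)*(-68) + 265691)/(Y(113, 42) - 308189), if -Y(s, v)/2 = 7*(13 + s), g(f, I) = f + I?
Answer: -372315/309953 ≈ -1.2012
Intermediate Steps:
g(f, I) = I + f
K = 196 (K = (6 + 8)**2 = 14**2 = 196)
Y(s, v) = -182 - 14*s (Y(s, v) = -14*(13 + s) = -2*(91 + 7*s) = -182 - 14*s)
((g(0, -8)*K)*(-68) + 265691)/(Y(113, 42) - 308189) = (((-8 + 0)*196)*(-68) + 265691)/((-182 - 14*113) - 308189) = (-8*196*(-68) + 265691)/((-182 - 1582) - 308189) = (-1568*(-68) + 265691)/(-1764 - 308189) = (106624 + 265691)/(-309953) = 372315*(-1/309953) = -372315/309953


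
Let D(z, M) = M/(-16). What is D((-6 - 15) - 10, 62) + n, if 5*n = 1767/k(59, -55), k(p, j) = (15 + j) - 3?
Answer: -20801/1720 ≈ -12.094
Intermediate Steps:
k(p, j) = 12 + j
D(z, M) = -M/16 (D(z, M) = M*(-1/16) = -M/16)
n = -1767/215 (n = (1767/(12 - 55))/5 = (1767/(-43))/5 = (1767*(-1/43))/5 = (⅕)*(-1767/43) = -1767/215 ≈ -8.2186)
D((-6 - 15) - 10, 62) + n = -1/16*62 - 1767/215 = -31/8 - 1767/215 = -20801/1720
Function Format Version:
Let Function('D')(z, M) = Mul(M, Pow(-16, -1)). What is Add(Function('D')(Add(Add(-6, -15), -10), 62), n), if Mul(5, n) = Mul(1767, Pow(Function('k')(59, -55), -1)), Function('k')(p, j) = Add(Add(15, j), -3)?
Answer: Rational(-20801, 1720) ≈ -12.094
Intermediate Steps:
Function('k')(p, j) = Add(12, j)
Function('D')(z, M) = Mul(Rational(-1, 16), M) (Function('D')(z, M) = Mul(M, Rational(-1, 16)) = Mul(Rational(-1, 16), M))
n = Rational(-1767, 215) (n = Mul(Rational(1, 5), Mul(1767, Pow(Add(12, -55), -1))) = Mul(Rational(1, 5), Mul(1767, Pow(-43, -1))) = Mul(Rational(1, 5), Mul(1767, Rational(-1, 43))) = Mul(Rational(1, 5), Rational(-1767, 43)) = Rational(-1767, 215) ≈ -8.2186)
Add(Function('D')(Add(Add(-6, -15), -10), 62), n) = Add(Mul(Rational(-1, 16), 62), Rational(-1767, 215)) = Add(Rational(-31, 8), Rational(-1767, 215)) = Rational(-20801, 1720)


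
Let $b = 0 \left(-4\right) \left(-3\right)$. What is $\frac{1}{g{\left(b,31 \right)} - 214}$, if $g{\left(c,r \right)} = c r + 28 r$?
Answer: $\frac{1}{654} \approx 0.0015291$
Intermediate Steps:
$b = 0$ ($b = 0 \left(-3\right) = 0$)
$g{\left(c,r \right)} = 28 r + c r$
$\frac{1}{g{\left(b,31 \right)} - 214} = \frac{1}{31 \left(28 + 0\right) - 214} = \frac{1}{31 \cdot 28 - 214} = \frac{1}{868 - 214} = \frac{1}{654}$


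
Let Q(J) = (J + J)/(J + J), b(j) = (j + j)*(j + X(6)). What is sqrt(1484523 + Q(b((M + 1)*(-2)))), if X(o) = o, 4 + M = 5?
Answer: 2*sqrt(371131) ≈ 1218.4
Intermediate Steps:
M = 1 (M = -4 + 5 = 1)
b(j) = 2*j*(6 + j) (b(j) = (j + j)*(j + 6) = (2*j)*(6 + j) = 2*j*(6 + j))
Q(J) = 1 (Q(J) = (2*J)/((2*J)) = (2*J)*(1/(2*J)) = 1)
sqrt(1484523 + Q(b((M + 1)*(-2)))) = sqrt(1484523 + 1) = sqrt(1484524) = 2*sqrt(371131)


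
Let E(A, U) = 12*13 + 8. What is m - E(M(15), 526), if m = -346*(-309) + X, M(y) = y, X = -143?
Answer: 106607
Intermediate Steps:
E(A, U) = 164 (E(A, U) = 156 + 8 = 164)
m = 106771 (m = -346*(-309) - 143 = 106914 - 143 = 106771)
m - E(M(15), 526) = 106771 - 1*164 = 106771 - 164 = 106607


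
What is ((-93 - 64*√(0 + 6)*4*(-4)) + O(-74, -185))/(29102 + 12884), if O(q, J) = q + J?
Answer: -176/20993 + 512*√6/20993 ≈ 0.051357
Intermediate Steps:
O(q, J) = J + q
((-93 - 64*√(0 + 6)*4*(-4)) + O(-74, -185))/(29102 + 12884) = ((-93 - 64*√(0 + 6)*4*(-4)) + (-185 - 74))/(29102 + 12884) = ((-93 - 64*√6*4*(-4)) - 259)/41986 = ((-93 - 64*4*√6*(-4)) - 259)*(1/41986) = ((-93 - (-1024)*√6) - 259)*(1/41986) = ((-93 + 1024*√6) - 259)*(1/41986) = (-352 + 1024*√6)*(1/41986) = -176/20993 + 512*√6/20993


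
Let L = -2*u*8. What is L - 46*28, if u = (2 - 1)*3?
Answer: -1336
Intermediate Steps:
u = 3 (u = 1*3 = 3)
L = -48 (L = -2*3*8 = -6*8 = -48)
L - 46*28 = -48 - 46*28 = -48 - 1288 = -1336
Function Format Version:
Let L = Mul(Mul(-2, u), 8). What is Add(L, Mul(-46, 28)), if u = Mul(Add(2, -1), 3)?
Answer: -1336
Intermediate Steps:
u = 3 (u = Mul(1, 3) = 3)
L = -48 (L = Mul(Mul(-2, 3), 8) = Mul(-6, 8) = -48)
Add(L, Mul(-46, 28)) = Add(-48, Mul(-46, 28)) = Add(-48, -1288) = -1336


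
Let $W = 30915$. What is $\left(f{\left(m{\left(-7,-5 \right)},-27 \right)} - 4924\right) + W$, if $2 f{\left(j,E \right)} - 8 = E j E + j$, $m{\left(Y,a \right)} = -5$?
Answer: $24170$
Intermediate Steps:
$f{\left(j,E \right)} = 4 + \frac{j}{2} + \frac{j E^{2}}{2}$ ($f{\left(j,E \right)} = 4 + \frac{E j E + j}{2} = 4 + \frac{j E^{2} + j}{2} = 4 + \frac{j + j E^{2}}{2} = 4 + \left(\frac{j}{2} + \frac{j E^{2}}{2}\right) = 4 + \frac{j}{2} + \frac{j E^{2}}{2}$)
$\left(f{\left(m{\left(-7,-5 \right)},-27 \right)} - 4924\right) + W = \left(\left(4 + \frac{1}{2} \left(-5\right) + \frac{1}{2} \left(-5\right) \left(-27\right)^{2}\right) - 4924\right) + 30915 = \left(\left(4 - \frac{5}{2} + \frac{1}{2} \left(-5\right) 729\right) - 4924\right) + 30915 = \left(\left(4 - \frac{5}{2} - \frac{3645}{2}\right) - 4924\right) + 30915 = \left(-1821 - 4924\right) + 30915 = -6745 + 30915 = 24170$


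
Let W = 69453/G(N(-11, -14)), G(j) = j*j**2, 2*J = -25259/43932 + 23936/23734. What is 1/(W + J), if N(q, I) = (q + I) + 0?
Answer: -16291907625000/68885686198489 ≈ -0.23651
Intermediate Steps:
N(q, I) = I + q (N(q, I) = (I + q) + 0 = I + q)
J = 226029623/1042682088 (J = (-25259/43932 + 23936/23734)/2 = (-25259*1/43932 + 23936*(1/23734))/2 = (-25259/43932 + 11968/11867)/2 = (1/2)*(226029623/521341044) = 226029623/1042682088 ≈ 0.21678)
G(j) = j**3
W = -69453/15625 (W = 69453/((-14 - 11)**3) = 69453/((-25)**3) = 69453/(-15625) = 69453*(-1/15625) = -69453/15625 ≈ -4.4450)
1/(W + J) = 1/(-69453/15625 + 226029623/1042682088) = 1/(-68885686198489/16291907625000) = -16291907625000/68885686198489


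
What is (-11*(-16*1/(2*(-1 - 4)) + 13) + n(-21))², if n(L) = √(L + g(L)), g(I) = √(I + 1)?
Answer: (803 - 5*√(-21 + 2*I*√5))²/25 ≈ 25616.0 - 1475.7*I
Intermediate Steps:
g(I) = √(1 + I)
n(L) = √(L + √(1 + L))
(-11*(-16*1/(2*(-1 - 4)) + 13) + n(-21))² = (-11*(-16*1/(2*(-1 - 4)) + 13) + √(-21 + √(1 - 21)))² = (-11*(-16/(2*(-5)) + 13) + √(-21 + √(-20)))² = (-11*(-16/(-10) + 13) + √(-21 + 2*I*√5))² = (-11*(-16*(-⅒) + 13) + √(-21 + 2*I*√5))² = (-11*(8/5 + 13) + √(-21 + 2*I*√5))² = (-11*73/5 + √(-21 + 2*I*√5))² = (-803/5 + √(-21 + 2*I*√5))²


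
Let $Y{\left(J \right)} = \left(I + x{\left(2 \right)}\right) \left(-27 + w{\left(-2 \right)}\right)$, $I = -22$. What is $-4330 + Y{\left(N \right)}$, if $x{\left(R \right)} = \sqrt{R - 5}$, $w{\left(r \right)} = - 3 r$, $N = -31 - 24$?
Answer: $-3868 - 21 i \sqrt{3} \approx -3868.0 - 36.373 i$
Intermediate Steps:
$N = -55$
$x{\left(R \right)} = \sqrt{-5 + R}$
$Y{\left(J \right)} = 462 - 21 i \sqrt{3}$ ($Y{\left(J \right)} = \left(-22 + \sqrt{-5 + 2}\right) \left(-27 - -6\right) = \left(-22 + \sqrt{-3}\right) \left(-27 + 6\right) = \left(-22 + i \sqrt{3}\right) \left(-21\right) = 462 - 21 i \sqrt{3}$)
$-4330 + Y{\left(N \right)} = -4330 + \left(462 - 21 i \sqrt{3}\right) = -3868 - 21 i \sqrt{3}$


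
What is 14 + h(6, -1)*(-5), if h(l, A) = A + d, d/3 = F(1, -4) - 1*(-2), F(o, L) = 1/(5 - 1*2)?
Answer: -16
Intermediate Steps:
F(o, L) = 1/3 (F(o, L) = 1/(5 - 2) = 1/3)
d = 7 (d = 3*(1/3 - 1*(-2)) = 3*(1/3 + 2) = 3*(7/3) = 7)
h(l, A) = 7 + A (h(l, A) = A + 7 = 7 + A)
14 + h(6, -1)*(-5) = 14 + (7 - 1)*(-5) = 14 + 6*(-5) = 14 - 30 = -16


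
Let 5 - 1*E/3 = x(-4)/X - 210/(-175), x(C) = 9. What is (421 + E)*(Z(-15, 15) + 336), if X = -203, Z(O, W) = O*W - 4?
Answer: 46975247/1015 ≈ 46281.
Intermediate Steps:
Z(O, W) = -4 + O*W
E = 11706/1015 (E = 15 - 3*(9/(-203) - 210/(-175)) = 15 - 3*(9*(-1/203) - 210*(-1/175)) = 15 - 3*(-9/203 + 6/5) = 15 - 3*1173/1015 = 15 - 3519/1015 = 11706/1015 ≈ 11.533)
(421 + E)*(Z(-15, 15) + 336) = (421 + 11706/1015)*((-4 - 15*15) + 336) = 439021*((-4 - 225) + 336)/1015 = 439021*(-229 + 336)/1015 = (439021/1015)*107 = 46975247/1015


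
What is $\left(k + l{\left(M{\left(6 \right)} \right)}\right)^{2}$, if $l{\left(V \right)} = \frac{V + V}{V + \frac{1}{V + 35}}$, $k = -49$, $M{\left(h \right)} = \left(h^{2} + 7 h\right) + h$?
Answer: $\frac{220769359321}{99940009} \approx 2209.0$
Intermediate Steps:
$M{\left(h \right)} = h^{2} + 8 h$
$l{\left(V \right)} = \frac{2 V}{V + \frac{1}{35 + V}}$
$\left(k + l{\left(M{\left(6 \right)} \right)}\right)^{2} = \left(-49 + \frac{2 \cdot 6 \left(8 + 6\right) \left(35 + 6 \left(8 + 6\right)\right)}{1 + \left(6 \left(8 + 6\right)\right)^{2} + 35 \cdot 6 \left(8 + 6\right)}\right)^{2} = \left(-49 + \frac{2 \cdot 6 \cdot 14 \left(35 + 6 \cdot 14\right)}{1 + \left(6 \cdot 14\right)^{2} + 35 \cdot 6 \cdot 14}\right)^{2} = \left(-49 + 2 \cdot 84 \frac{1}{1 + 84^{2} + 35 \cdot 84} \left(35 + 84\right)\right)^{2} = \left(-49 + 2 \cdot 84 \frac{1}{1 + 7056 + 2940} \cdot 119\right)^{2} = \left(-49 + 2 \cdot 84 \cdot \frac{1}{9997} \cdot 119\right)^{2} = \left(-49 + \frac{19992}{9997}\right)^{2} = \left(- \frac{469861}{9997}\right)^{2} = \frac{220769359321}{99940009}$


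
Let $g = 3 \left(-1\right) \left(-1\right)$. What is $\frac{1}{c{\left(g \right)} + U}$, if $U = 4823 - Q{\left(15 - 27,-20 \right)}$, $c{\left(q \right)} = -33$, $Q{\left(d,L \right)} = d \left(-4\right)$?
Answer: $\frac{1}{4742} \approx 0.00021088$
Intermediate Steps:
$g = 3$ ($g = \left(-3\right) \left(-1\right) = 3$)
$Q{\left(d,L \right)} = - 4 d$
$U = 4775$ ($U = 4823 - - 4 \left(15 - 27\right) = 4823 - \left(-4\right) \left(-12\right) = 4823 - 48 = 4775$)
$\frac{1}{c{\left(g \right)} + U} = \frac{1}{-33 + 4775} = \frac{1}{4742}$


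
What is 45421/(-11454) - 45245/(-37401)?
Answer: -393518197/142797018 ≈ -2.7558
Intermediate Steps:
45421/(-11454) - 45245/(-37401) = 45421*(-1/11454) - 45245*(-1/37401) = -45421/11454 + 45245/37401 = -393518197/142797018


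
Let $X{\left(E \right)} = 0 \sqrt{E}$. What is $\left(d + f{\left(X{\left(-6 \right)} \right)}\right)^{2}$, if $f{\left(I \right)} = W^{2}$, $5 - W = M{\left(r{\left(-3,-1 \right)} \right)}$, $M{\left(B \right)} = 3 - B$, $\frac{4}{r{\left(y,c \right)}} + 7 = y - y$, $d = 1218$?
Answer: $\frac{3573887524}{2401} \approx 1.4885 \cdot 10^{6}$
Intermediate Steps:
$r{\left(y,c \right)} = - \frac{4}{7}$ ($r{\left(y,c \right)} = \frac{4}{-7 + \left(y - y\right)} = \frac{4}{-7 + 0} = \frac{4}{-7} = 4 \left(- \frac{1}{7}\right) = - \frac{4}{7}$)
$X{\left(E \right)} = 0$
$W = \frac{10}{7}$ ($W = 5 - \left(3 - - \frac{4}{7}\right) = 5 - \left(3 + \frac{4}{7}\right) = 5 - \frac{25}{7} = \frac{10}{7} \approx 1.4286$)
$f{\left(I \right)} = \frac{100}{49}$ ($f{\left(I \right)} = \left(\frac{10}{7}\right)^{2} = \frac{100}{49}$)
$\left(d + f{\left(X{\left(-6 \right)} \right)}\right)^{2} = \left(1218 + \frac{100}{49}\right)^{2} = \left(\frac{59782}{49}\right)^{2} = \frac{3573887524}{2401}$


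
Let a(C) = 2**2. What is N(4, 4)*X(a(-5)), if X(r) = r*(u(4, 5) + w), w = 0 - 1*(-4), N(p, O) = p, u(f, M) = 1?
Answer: 80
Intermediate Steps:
a(C) = 4
w = 4 (w = 0 + 4 = 4)
X(r) = 5*r (X(r) = r*(1 + 4) = r*5 = 5*r)
N(4, 4)*X(a(-5)) = 4*(5*4) = 4*20 = 80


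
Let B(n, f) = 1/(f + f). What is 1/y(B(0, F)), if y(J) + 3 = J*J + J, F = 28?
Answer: -3136/9351 ≈ -0.33537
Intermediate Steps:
B(n, f) = 1/(2*f)
y(J) = -3 + J + J² (y(J) = -3 + (J*J + J) = -3 + (J² + J) = -3 + (J + J²) = -3 + J + J²)
1/y(B(0, F)) = 1/(-3 + (½)/28 + ((½)/28)²) = 1/(-3 + (½)*(1/28) + ((½)*(1/28))²) = 1/(-3 + 1/56 + (1/56)²) = 1/(-3 + 1/56 + 1/3136) = 1/(-9351/3136) = -3136/9351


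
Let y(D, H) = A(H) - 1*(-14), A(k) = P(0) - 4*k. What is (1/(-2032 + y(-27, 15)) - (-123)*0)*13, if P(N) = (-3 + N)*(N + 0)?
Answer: -13/2078 ≈ -0.0062560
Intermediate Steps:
P(N) = N*(-3 + N) (P(N) = (-3 + N)*N = N*(-3 + N))
A(k) = -4*k (A(k) = 0*(-3 + 0) - 4*k = 0*(-3) - 4*k = 0 - 4*k = -4*k)
y(D, H) = 14 - 4*H (y(D, H) = -4*H - 1*(-14) = -4*H + 14 = 14 - 4*H)
(1/(-2032 + y(-27, 15)) - (-123)*0)*13 = (1/(-2032 + (14 - 4*15)) - (-123)*0)*13 = (1/(-2032 + (14 - 60)) - 1*0)*13 = (1/(-2032 - 46) + 0)*13 = (1/(-2078) + 0)*13 = (-1/2078 + 0)*13 = -1/2078*13 = -13/2078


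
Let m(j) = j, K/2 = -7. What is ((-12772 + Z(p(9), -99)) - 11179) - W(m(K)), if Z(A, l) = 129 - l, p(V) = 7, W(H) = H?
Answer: -23709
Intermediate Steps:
K = -14 (K = 2*(-7) = -14)
((-12772 + Z(p(9), -99)) - 11179) - W(m(K)) = ((-12772 + (129 - 1*(-99))) - 11179) - 1*(-14) = ((-12772 + (129 + 99)) - 11179) + 14 = ((-12772 + 228) - 11179) + 14 = (-12544 - 11179) + 14 = -23723 + 14 = -23709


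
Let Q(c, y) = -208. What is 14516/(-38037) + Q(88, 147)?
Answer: -7926212/38037 ≈ -208.38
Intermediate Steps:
14516/(-38037) + Q(88, 147) = 14516/(-38037) - 208 = 14516*(-1/38037) - 208 = -14516/38037 - 208 = -7926212/38037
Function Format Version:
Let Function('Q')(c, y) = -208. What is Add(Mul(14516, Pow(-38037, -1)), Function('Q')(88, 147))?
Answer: Rational(-7926212, 38037) ≈ -208.38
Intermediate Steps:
Add(Mul(14516, Pow(-38037, -1)), Function('Q')(88, 147)) = Add(Mul(14516, Pow(-38037, -1)), -208) = Add(Mul(14516, Rational(-1, 38037)), -208) = Add(Rational(-14516, 38037), -208) = Rational(-7926212, 38037)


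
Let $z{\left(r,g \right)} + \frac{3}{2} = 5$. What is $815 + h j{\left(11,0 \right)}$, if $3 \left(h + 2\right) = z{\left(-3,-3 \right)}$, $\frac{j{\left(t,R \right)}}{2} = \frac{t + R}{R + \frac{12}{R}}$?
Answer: $815$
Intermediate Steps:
$z{\left(r,g \right)} = \frac{7}{2}$ ($z{\left(r,g \right)} = - \frac{3}{2} + 5 = \frac{7}{2}$)
$j{\left(t,R \right)} = \frac{2 \left(R + t\right)}{R + \frac{12}{R}}$ ($j{\left(t,R \right)} = 2 \frac{t + R}{R + \frac{12}{R}} = 2 \frac{R + t}{R + \frac{12}{R}} = \frac{2 \left(R + t\right)}{R + \frac{12}{R}}$)
$h = - \frac{5}{6}$ ($h = -2 + \frac{1}{3} \cdot \frac{7}{2} = -2 + \frac{7}{6} = - \frac{5}{6} \approx -0.83333$)
$815 + h j{\left(11,0 \right)} = 815 - \frac{5 \cdot 2 \cdot 0 \frac{1}{12 + 0^{2}} \left(0 + 11\right)}{6} = 815 - \frac{5 \cdot 2 \cdot 0 \frac{1}{12 + 0} \cdot 11}{6} = 815 - \frac{5 \cdot 2 \cdot 0 \cdot \frac{1}{12} \cdot 11}{6} = 815 - 0 = 815 + 0 = 815$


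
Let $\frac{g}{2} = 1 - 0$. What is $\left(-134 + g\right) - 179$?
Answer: $-311$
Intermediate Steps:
$g = 2$ ($g = 2 \left(1 - 0\right) = 2 \left(1 + 0\right) = 2 \cdot 1 = 2$)
$\left(-134 + g\right) - 179 = \left(-134 + 2\right) - 179 = -132 - 179 = -311$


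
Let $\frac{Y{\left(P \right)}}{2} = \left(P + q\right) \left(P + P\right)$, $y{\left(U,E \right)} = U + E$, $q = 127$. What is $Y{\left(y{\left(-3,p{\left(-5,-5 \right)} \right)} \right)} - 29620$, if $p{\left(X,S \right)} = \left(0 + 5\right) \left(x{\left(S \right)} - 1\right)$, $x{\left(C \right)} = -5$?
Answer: $-42028$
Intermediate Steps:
$p{\left(X,S \right)} = -30$ ($p{\left(X,S \right)} = \left(0 + 5\right) \left(-5 - 1\right) = 5 \left(-5 + \left(-4 + 3\right)\right) = 5 \left(-5 - 1\right) = 5 \left(-6\right) = -30$)
$y{\left(U,E \right)} = E + U$
$Y{\left(P \right)} = 4 P \left(127 + P\right)$ ($Y{\left(P \right)} = 2 \left(P + 127\right) \left(P + P\right) = 2 \left(127 + P\right) 2 P = 2 \cdot 2 P \left(127 + P\right) = 4 P \left(127 + P\right)$)
$Y{\left(y{\left(-3,p{\left(-5,-5 \right)} \right)} \right)} - 29620 = 4 \left(-30 - 3\right) \left(127 - 33\right) - 29620 = 4 \left(-33\right) \left(127 - 33\right) - 29620 = 4 \left(-33\right) 94 - 29620 = -12408 - 29620 = -42028$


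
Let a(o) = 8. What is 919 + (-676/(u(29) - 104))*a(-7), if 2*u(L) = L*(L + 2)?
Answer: 624213/691 ≈ 903.35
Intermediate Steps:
u(L) = L*(2 + L)/2 (u(L) = (L*(L + 2))/2 = (L*(2 + L))/2 = L*(2 + L)/2)
919 + (-676/(u(29) - 104))*a(-7) = 919 - 676/((½)*29*(2 + 29) - 104)*8 = 919 - 676/((½)*29*31 - 104)*8 = 919 - 676/(899/2 - 104)*8 = 919 - 676/691/2*8 = 919 - 676*2/691*8 = 919 - 1352/691*8 = 919 - 10816/691 = 624213/691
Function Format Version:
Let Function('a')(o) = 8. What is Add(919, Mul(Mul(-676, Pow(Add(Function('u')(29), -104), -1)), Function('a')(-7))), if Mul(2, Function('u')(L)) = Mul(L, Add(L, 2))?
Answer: Rational(624213, 691) ≈ 903.35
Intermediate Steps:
Function('u')(L) = Mul(Rational(1, 2), L, Add(2, L)) (Function('u')(L) = Mul(Rational(1, 2), Mul(L, Add(L, 2))) = Mul(Rational(1, 2), Mul(L, Add(2, L))) = Mul(Rational(1, 2), L, Add(2, L)))
Add(919, Mul(Mul(-676, Pow(Add(Function('u')(29), -104), -1)), Function('a')(-7))) = Add(919, Mul(Mul(-676, Pow(Add(Mul(Rational(1, 2), 29, Add(2, 29)), -104), -1)), 8)) = Add(919, Mul(Mul(-676, Pow(Add(Mul(Rational(1, 2), 29, 31), -104), -1)), 8)) = Add(919, Mul(Mul(-676, Pow(Add(Rational(899, 2), -104), -1)), 8)) = Add(919, Mul(Mul(-676, Pow(Rational(691, 2), -1)), 8)) = Add(919, Mul(Mul(-676, Rational(2, 691)), 8)) = Add(919, Mul(Rational(-1352, 691), 8)) = Add(919, Rational(-10816, 691)) = Rational(624213, 691)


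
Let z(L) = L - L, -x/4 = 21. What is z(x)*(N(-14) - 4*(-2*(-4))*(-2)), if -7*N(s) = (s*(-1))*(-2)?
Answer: 0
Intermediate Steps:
x = -84 (x = -4*21 = -84)
N(s) = -2*s/7 (N(s) = -s*(-1)*(-2)/7 = -(-s)*(-2)/7 = -2*s/7)
z(L) = 0
z(x)*(N(-14) - 4*(-2*(-4))*(-2)) = 0*(-2/7*(-14) - 4*(-2*(-4))*(-2)) = 0*(4 - 32*(-2)) = 0*(4 - 4*(-16)) = 0*(4 + 64) = 0*68 = 0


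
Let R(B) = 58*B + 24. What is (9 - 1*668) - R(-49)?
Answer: 2159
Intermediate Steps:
R(B) = 24 + 58*B
(9 - 1*668) - R(-49) = (9 - 1*668) - (24 + 58*(-49)) = (9 - 668) - (24 - 2842) = -659 - 1*(-2818) = -659 + 2818 = 2159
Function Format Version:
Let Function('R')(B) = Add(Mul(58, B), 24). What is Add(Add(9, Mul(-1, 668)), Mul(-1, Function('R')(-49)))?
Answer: 2159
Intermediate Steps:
Function('R')(B) = Add(24, Mul(58, B))
Add(Add(9, Mul(-1, 668)), Mul(-1, Function('R')(-49))) = Add(Add(9, Mul(-1, 668)), Mul(-1, Add(24, Mul(58, -49)))) = Add(Add(9, -668), Mul(-1, Add(24, -2842))) = Add(-659, Mul(-1, -2818)) = Add(-659, 2818) = 2159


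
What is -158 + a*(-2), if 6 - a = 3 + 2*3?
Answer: -152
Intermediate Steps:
a = -3 (a = 6 - (3 + 2*3) = 6 - (3 + 6) = 6 - 1*9 = 6 - 9 = -3)
-158 + a*(-2) = -158 - 3*(-2) = -158 + 6 = -152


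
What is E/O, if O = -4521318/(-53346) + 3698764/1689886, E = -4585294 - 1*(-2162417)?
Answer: -18201592616348801/653152187841 ≈ -27867.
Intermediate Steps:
E = -2422877 (E = -4585294 + 2162417 = -2422877)
O = 653152187841/7512388213 (O = -4521318*(-1/53346) + 3698764*(1/1689886) = 753553/8891 + 1849382/844943 = 653152187841/7512388213 ≈ 86.943)
E/O = -2422877/653152187841/7512388213 = -2422877*7512388213/653152187841 = -18201592616348801/653152187841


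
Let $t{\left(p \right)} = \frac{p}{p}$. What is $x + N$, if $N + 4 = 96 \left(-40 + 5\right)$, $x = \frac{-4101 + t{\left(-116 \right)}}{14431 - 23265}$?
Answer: $- \frac{14856738}{4417} \approx -3363.5$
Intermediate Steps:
$t{\left(p \right)} = 1$
$x = \frac{2050}{4417}$ ($x = \frac{-4101 + 1}{14431 - 23265} = - \frac{4100}{-8834} = \left(-4100\right) \left(- \frac{1}{8834}\right) = \frac{2050}{4417} \approx 0.46412$)
$N = -3364$ ($N = -4 + 96 \left(-40 + 5\right) = -4 + 96 \left(-35\right) = -4 - 3360 = -3364$)
$x + N = \frac{2050}{4417} - 3364 = - \frac{14856738}{4417}$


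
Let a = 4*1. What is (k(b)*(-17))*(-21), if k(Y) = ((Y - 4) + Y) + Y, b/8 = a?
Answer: 32844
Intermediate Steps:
a = 4
b = 32 (b = 8*4 = 32)
k(Y) = -4 + 3*Y (k(Y) = ((-4 + Y) + Y) + Y = (-4 + 2*Y) + Y = -4 + 3*Y)
(k(b)*(-17))*(-21) = ((-4 + 3*32)*(-17))*(-21) = ((-4 + 96)*(-17))*(-21) = (92*(-17))*(-21) = -1564*(-21) = 32844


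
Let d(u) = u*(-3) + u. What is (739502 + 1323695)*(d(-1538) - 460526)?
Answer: -943809467650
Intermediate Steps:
d(u) = -2*u (d(u) = -3*u + u = -2*u)
(739502 + 1323695)*(d(-1538) - 460526) = (739502 + 1323695)*(-2*(-1538) - 460526) = 2063197*(3076 - 460526) = 2063197*(-457450) = -943809467650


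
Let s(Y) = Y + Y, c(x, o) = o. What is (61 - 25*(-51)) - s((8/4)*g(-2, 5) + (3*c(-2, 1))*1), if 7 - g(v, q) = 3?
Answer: 1314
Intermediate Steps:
g(v, q) = 4 (g(v, q) = 7 - 1*3 = 7 - 3 = 4)
s(Y) = 2*Y
(61 - 25*(-51)) - s((8/4)*g(-2, 5) + (3*c(-2, 1))*1) = (61 - 25*(-51)) - 2*((8/4)*4 + (3*1)*1) = (61 + 1275) - 2*((8*(¼))*4 + 3*1) = 1336 - 2*(2*4 + 3) = 1336 - 2*(8 + 3) = 1336 - 2*11 = 1336 - 1*22 = 1336 - 22 = 1314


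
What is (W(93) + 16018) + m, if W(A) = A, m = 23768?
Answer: 39879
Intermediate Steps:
(W(93) + 16018) + m = (93 + 16018) + 23768 = 16111 + 23768 = 39879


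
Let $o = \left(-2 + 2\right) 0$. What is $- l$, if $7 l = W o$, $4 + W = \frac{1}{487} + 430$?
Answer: $0$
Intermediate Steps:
$W = \frac{207463}{487}$ ($W = -4 + \left(\frac{1}{487} + 430\right) = -4 + \frac{209411}{487} = \frac{207463}{487} \approx 426.0$)
$o = 0$ ($o = 0 \cdot 0 = 0$)
$l = 0$ ($l = \frac{\frac{207463}{487} \cdot 0}{7} = \frac{1}{7} \cdot 0 = 0$)
$- l = \left(-1\right) 0 = 0$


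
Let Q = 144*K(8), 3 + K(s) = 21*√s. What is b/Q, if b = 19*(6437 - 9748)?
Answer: -62909/168912 - 440363*√2/84456 ≈ -7.7463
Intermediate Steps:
K(s) = -3 + 21*√s
Q = -432 + 6048*√2 (Q = 144*(-3 + 21*√8) = 144*(-3 + 21*(2*√2)) = 144*(-3 + 42*√2) = -432 + 6048*√2 ≈ 8121.2)
b = -62909 (b = 19*(-3311) = -62909)
b/Q = -62909/(-432 + 6048*√2)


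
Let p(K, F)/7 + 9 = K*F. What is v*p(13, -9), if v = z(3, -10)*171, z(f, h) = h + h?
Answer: 3016440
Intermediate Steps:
p(K, F) = -63 + 7*F*K (p(K, F) = -63 + 7*(K*F) = -63 + 7*(F*K) = -63 + 7*F*K)
z(f, h) = 2*h
v = -3420 (v = (2*(-10))*171 = -20*171 = -3420)
v*p(13, -9) = -3420*(-63 + 7*(-9)*13) = -3420*(-63 - 819) = -3420*(-882) = 3016440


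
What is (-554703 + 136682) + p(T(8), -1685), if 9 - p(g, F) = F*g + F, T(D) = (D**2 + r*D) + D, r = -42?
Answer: -861167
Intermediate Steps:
T(D) = D**2 - 41*D (T(D) = (D**2 - 42*D) + D = D**2 - 41*D)
p(g, F) = 9 - F - F*g (p(g, F) = 9 - (F*g + F) = 9 - (F + F*g) = 9 + (-F - F*g) = 9 - F - F*g)
(-554703 + 136682) + p(T(8), -1685) = (-554703 + 136682) + (9 - 1*(-1685) - 1*(-1685)*8*(-41 + 8)) = -418021 + (9 + 1685 - 1*(-1685)*8*(-33)) = -418021 + (9 + 1685 - 1*(-1685)*(-264)) = -418021 + (9 + 1685 - 444840) = -418021 - 443146 = -861167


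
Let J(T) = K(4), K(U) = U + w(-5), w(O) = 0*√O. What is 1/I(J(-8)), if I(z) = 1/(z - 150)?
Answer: -146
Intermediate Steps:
w(O) = 0
K(U) = U (K(U) = U + 0 = U)
J(T) = 4
I(z) = 1/(-150 + z)
1/I(J(-8)) = 1/(1/(-150 + 4)) = 1/(1/(-146)) = 1/(-1/146) = -146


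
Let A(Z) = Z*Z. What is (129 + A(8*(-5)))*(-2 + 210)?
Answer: 359632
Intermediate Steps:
A(Z) = Z²
(129 + A(8*(-5)))*(-2 + 210) = (129 + (8*(-5))²)*(-2 + 210) = (129 + (-40)²)*208 = (129 + 1600)*208 = 1729*208 = 359632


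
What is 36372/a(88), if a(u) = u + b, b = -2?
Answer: 18186/43 ≈ 422.93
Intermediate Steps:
a(u) = -2 + u (a(u) = u - 2 = -2 + u)
36372/a(88) = 36372/(-2 + 88) = 36372/86 = 36372*(1/86) = 18186/43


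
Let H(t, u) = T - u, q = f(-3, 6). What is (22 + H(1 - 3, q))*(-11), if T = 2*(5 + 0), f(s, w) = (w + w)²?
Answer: 1232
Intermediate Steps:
f(s, w) = 4*w² (f(s, w) = (2*w)² = 4*w²)
q = 144 (q = 4*6² = 4*36 = 144)
T = 10 (T = 2*5 = 10)
H(t, u) = 10 - u
(22 + H(1 - 3, q))*(-11) = (22 + (10 - 1*144))*(-11) = (22 + (10 - 144))*(-11) = (22 - 134)*(-11) = -112*(-11) = 1232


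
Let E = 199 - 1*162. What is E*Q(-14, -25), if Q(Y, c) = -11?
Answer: -407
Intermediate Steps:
E = 37 (E = 199 - 162 = 37)
E*Q(-14, -25) = 37*(-11) = -407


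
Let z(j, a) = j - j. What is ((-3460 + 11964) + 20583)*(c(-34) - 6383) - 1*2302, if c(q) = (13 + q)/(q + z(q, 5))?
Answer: -371293315/2 ≈ -1.8565e+8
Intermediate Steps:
z(j, a) = 0
c(q) = (13 + q)/q (c(q) = (13 + q)/(q + 0) = (13 + q)/q)
((-3460 + 11964) + 20583)*(c(-34) - 6383) - 1*2302 = ((-3460 + 11964) + 20583)*((13 - 34)/(-34) - 6383) - 1*2302 = (8504 + 20583)*(-1/34*(-21) - 6383) - 2302 = 29087*(21/34 - 6383) - 2302 = 29087*(-217001/34) - 2302 = -371288711/2 - 2302 = -371293315/2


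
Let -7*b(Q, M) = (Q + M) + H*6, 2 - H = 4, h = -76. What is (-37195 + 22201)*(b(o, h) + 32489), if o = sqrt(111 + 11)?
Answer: -487328562 + 2142*sqrt(122) ≈ -4.8730e+8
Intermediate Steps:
H = -2 (H = 2 - 1*4 = 2 - 4 = -2)
o = sqrt(122) ≈ 11.045
b(Q, M) = 12/7 - M/7 - Q/7 (b(Q, M) = -((Q + M) - 2*6)/7 = -((M + Q) - 12)/7 = -(-12 + M + Q)/7 = 12/7 - M/7 - Q/7)
(-37195 + 22201)*(b(o, h) + 32489) = (-37195 + 22201)*((12/7 - 1/7*(-76) - sqrt(122)/7) + 32489) = -14994*((12/7 + 76/7 - sqrt(122)/7) + 32489) = -14994*((88/7 - sqrt(122)/7) + 32489) = -14994*(227511/7 - sqrt(122)/7) = -487328562 + 2142*sqrt(122)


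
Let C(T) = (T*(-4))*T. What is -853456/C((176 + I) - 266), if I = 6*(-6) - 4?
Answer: 53341/4225 ≈ 12.625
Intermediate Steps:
I = -40 (I = -36 - 4 = -40)
C(T) = -4*T**2 (C(T) = (-4*T)*T = -4*T**2)
-853456/C((176 + I) - 266) = -853456*(-1/(4*((176 - 40) - 266)**2)) = -853456*(-1/(4*(136 - 266)**2)) = -853456/((-4*(-130)**2)) = -853456/((-4*16900)) = -853456/(-67600) = -853456*(-1/67600) = 53341/4225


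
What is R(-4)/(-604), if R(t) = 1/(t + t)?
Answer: 1/4832 ≈ 0.00020695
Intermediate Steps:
R(t) = 1/(2*t)
R(-4)/(-604) = ((½)/(-4))/(-604) = ((½)*(-¼))*(-1/604) = -⅛*(-1/604) = 1/4832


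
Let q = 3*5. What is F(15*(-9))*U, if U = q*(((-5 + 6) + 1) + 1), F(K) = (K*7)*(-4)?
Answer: 170100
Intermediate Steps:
q = 15
F(K) = -28*K (F(K) = (7*K)*(-4) = -28*K)
U = 45 (U = 15*(((-5 + 6) + 1) + 1) = 15*((1 + 1) + 1) = 15*(2 + 1) = 15*3 = 45)
F(15*(-9))*U = -420*(-9)*45 = -28*(-135)*45 = 3780*45 = 170100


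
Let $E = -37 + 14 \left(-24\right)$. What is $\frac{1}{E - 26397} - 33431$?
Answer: $- \frac{894947871}{26770} \approx -33431.0$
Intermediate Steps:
$E = -373$ ($E = -37 - 336 = -373$)
$\frac{1}{E - 26397} - 33431 = \frac{1}{-373 - 26397} - 33431 = \frac{1}{-26770} - 33431 = - \frac{1}{26770} - 33431 = - \frac{894947871}{26770}$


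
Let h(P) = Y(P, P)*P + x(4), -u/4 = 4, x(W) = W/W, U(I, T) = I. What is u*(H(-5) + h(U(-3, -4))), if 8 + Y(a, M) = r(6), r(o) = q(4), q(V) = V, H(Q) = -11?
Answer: -32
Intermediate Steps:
x(W) = 1
u = -16 (u = -4*4 = -16)
r(o) = 4
Y(a, M) = -4 (Y(a, M) = -8 + 4 = -4)
h(P) = 1 - 4*P (h(P) = -4*P + 1 = 1 - 4*P)
u*(H(-5) + h(U(-3, -4))) = -16*(-11 + (1 - 4*(-3))) = -16*(-11 + (1 + 12)) = -16*(-11 + 13) = -16*2 = -32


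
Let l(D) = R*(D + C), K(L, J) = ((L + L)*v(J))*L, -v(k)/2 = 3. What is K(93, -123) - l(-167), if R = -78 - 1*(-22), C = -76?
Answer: -117396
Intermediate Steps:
v(k) = -6 (v(k) = -2*3 = -6)
R = -56 (R = -78 + 22 = -56)
K(L, J) = -12*L² (K(L, J) = ((L + L)*(-6))*L = ((2*L)*(-6))*L = (-12*L)*L = -12*L²)
l(D) = 4256 - 56*D (l(D) = -56*(D - 76) = -56*(-76 + D) = 4256 - 56*D)
K(93, -123) - l(-167) = -12*93² - (4256 - 56*(-167)) = -12*8649 - (4256 + 9352) = -103788 - 1*13608 = -103788 - 13608 = -117396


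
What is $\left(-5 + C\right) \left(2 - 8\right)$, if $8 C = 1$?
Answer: $\frac{117}{4} \approx 29.25$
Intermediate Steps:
$C = \frac{1}{8}$ ($C = \frac{1}{8} \cdot 1 = \frac{1}{8} \approx 0.125$)
$\left(-5 + C\right) \left(2 - 8\right) = \left(-5 + \frac{1}{8}\right) \left(2 - 8\right) = - \frac{39 \left(2 - 8\right)}{8} = \left(- \frac{39}{8}\right) \left(-6\right) = \frac{117}{4}$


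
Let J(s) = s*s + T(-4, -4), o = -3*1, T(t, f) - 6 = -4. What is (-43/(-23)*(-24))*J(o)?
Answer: -11352/23 ≈ -493.57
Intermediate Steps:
T(t, f) = 2 (T(t, f) = 6 - 4 = 2)
o = -3
J(s) = 2 + s² (J(s) = s*s + 2 = s² + 2 = 2 + s²)
(-43/(-23)*(-24))*J(o) = (-43/(-23)*(-24))*(2 + (-3)²) = (-43*(-1/23)*(-24))*(2 + 9) = ((43/23)*(-24))*11 = -1032/23*11 = -11352/23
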